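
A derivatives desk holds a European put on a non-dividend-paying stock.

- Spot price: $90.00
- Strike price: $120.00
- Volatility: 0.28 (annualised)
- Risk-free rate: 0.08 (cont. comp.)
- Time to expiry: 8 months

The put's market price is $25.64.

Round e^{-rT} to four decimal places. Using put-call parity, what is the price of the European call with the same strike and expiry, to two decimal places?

e^(−rT) = e^(−0.08·0.6667) = 0.9481
Put-call parity: C − P = S − K·e^(−rT) = 90 − 120·0.9481 = 90 − 113.7720 = -23.7720
C = P + (C − P) = 25.64 + (-23.7720) = 1.8680

$1.87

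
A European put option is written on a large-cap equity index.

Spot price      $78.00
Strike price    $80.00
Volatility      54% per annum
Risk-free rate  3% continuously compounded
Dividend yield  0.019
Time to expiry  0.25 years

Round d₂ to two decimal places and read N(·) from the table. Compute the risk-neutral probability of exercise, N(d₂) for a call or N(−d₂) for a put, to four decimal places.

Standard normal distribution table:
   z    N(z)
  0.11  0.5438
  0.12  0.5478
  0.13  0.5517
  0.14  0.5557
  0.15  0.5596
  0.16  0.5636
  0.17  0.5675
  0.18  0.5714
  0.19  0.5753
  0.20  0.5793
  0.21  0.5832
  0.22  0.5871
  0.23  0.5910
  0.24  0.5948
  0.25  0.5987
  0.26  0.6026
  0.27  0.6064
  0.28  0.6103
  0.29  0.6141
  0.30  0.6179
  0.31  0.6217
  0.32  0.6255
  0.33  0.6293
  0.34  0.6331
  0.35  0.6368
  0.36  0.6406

σ√T = 0.54·√0.25 = 0.2700
d₁ = [ln(78/80) + (0.03 − 0.019 + 0.54²/2)·0.25] / 0.2700 = [-0.0253 + 0.0392] / 0.2700 = 0.0514 which rounds to 0.05
d₂ = d₁ − σ√T = 0.0514 − 0.2700 = -0.2186 which rounds to -0.22
Pr(exercise) under Q = N(−d₂) = N(0.22) = 0.5871

0.5871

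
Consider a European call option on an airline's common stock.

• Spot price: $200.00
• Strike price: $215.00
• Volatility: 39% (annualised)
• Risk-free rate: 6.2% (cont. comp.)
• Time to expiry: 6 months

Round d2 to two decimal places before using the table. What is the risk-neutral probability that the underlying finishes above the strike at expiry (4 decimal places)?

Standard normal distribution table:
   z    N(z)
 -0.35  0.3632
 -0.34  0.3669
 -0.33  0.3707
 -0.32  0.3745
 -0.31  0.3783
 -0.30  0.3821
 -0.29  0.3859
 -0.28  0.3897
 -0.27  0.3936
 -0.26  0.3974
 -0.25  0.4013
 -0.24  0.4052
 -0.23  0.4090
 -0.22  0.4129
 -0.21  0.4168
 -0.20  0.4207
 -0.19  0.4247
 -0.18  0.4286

σ√T = 0.39 × 0.7071 = 0.2758
ln(S/K) + (r + σ²/2)T = ln(200/215) + (0.062 + 0.39²/2)·0.5 = -0.0723 + 0.0690 = -0.0033
d₁ = -0.0033 / 0.2758 = -0.0120 ⇒ -0.01
d₂ = d₁ − σ√T = -0.0120 − 0.2758 = -0.2877 ⇒ -0.29
Risk-neutral Pr[S_T > K] = N(d₂) = N(-0.29) = 0.3859

0.3859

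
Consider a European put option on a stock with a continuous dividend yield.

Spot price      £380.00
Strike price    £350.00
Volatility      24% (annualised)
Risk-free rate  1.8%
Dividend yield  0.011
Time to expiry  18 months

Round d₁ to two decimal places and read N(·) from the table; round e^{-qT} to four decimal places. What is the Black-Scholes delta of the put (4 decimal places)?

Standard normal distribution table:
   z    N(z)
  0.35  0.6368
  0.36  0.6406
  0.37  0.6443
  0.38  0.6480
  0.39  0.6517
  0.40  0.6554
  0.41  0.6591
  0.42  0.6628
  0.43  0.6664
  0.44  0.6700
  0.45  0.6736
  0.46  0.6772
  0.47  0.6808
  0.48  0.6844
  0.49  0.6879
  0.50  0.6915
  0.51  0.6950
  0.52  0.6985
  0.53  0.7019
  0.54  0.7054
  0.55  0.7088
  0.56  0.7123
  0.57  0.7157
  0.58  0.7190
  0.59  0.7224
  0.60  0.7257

-0.3175

σ√T = 0.24 × 1.2247 = 0.2939
ln(S/K) + (r − q + σ²/2)T = ln(380/350) + (0.018 − 0.011 + 0.24²/2)·1.5 = 0.0822 + 0.0537 = 0.1359
d₁ = 0.1359 / 0.2939 = 0.4625 → 0.46
N(d₁) = N(0.46) = 0.6772
Δ_put = e^(−qT)·(N(d₁) − 1) = 0.9836·(0.6772 − 1) = -0.3175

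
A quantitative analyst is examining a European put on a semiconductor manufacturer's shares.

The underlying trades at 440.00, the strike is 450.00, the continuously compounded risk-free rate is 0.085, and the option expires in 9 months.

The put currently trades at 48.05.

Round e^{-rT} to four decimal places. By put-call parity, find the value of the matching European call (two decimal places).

65.86

exp(−rT) = exp(−0.085·0.75) = 0.9382
Put-call parity: C − P = S − K·e^(−rT) = 440 − 450·0.9382 = 440 − 422.1900 = 17.8100
C = P + (C − P) = 48.05 + (17.8100) = 65.8600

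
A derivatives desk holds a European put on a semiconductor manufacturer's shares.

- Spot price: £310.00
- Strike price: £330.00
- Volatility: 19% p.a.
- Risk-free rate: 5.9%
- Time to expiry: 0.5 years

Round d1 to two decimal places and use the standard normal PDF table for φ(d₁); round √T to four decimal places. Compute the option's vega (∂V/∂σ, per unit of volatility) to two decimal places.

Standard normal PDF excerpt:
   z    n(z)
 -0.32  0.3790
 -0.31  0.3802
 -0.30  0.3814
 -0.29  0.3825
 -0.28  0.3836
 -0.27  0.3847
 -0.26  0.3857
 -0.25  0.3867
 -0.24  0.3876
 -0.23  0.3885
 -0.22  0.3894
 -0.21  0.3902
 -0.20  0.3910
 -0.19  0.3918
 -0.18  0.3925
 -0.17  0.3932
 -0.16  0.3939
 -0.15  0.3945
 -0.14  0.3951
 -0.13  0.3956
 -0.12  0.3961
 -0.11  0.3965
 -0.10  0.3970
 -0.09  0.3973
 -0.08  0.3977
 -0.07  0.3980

86.04

σ√T = 0.19·√0.5 = 0.1344
d₁ = [ln(310/330) + (0.059 + 0.19²/2)·0.5] / 0.1344 = [-0.0625 + 0.0385] / 0.1344 = -0.1786 ≈ -0.18
√T = √0.5 = 0.7071
φ(d₁) = φ(-0.18) = 0.3925
vega = S·φ(d₁)·√T = 310·0.3925·0.7071 = 86.0364
(Vega is the same for a European call and put with the same parameters.)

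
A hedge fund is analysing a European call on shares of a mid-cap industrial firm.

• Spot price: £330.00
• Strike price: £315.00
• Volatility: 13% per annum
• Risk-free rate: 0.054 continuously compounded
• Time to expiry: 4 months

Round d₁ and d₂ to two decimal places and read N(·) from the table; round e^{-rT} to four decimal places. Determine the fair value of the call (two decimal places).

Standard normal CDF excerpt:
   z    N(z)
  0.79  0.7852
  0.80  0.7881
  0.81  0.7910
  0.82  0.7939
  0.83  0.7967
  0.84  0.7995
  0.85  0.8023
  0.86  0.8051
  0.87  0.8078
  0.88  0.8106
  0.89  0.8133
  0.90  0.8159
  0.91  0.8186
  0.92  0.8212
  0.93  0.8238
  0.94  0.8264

£23.62

T = 0.3333;  σ√T = 0.0751
d₁ = [ln(330/315) + (0.054 + 0.13²/2)·0.3333] / 0.0751 = [0.0465 + 0.0208] / 0.0751 = 0.8972 ⇒ 0.90
d₂ = d₁ − σ√T = 0.8972 − 0.0751 = 0.8221 ⇒ 0.82
exp(−rT) = exp(−0.054·0.3333) = 0.9822
N(d₁) = N(0.90) = 0.8159;  N(d₂) = N(0.82) = 0.7939
C = 330·0.8159 − 315·0.9822·0.7939 = 269.2470 − 245.6271 = 23.6199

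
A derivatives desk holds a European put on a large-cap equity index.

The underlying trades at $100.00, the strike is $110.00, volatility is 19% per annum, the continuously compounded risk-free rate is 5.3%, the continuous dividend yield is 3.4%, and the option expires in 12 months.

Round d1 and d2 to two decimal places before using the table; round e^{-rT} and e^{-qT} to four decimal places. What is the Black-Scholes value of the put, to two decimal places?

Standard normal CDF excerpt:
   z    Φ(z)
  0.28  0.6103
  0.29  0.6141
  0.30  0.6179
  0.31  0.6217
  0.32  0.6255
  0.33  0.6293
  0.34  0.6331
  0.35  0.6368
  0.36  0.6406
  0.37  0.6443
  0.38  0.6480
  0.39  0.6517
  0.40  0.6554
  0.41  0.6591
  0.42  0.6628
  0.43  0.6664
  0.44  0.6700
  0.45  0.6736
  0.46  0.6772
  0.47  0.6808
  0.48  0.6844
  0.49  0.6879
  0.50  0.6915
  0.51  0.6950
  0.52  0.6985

$12.05

T = 1;  σ√T = 0.1900
d₁ = [ln(100/110) + (0.053 − 0.034 + ½·0.19²)·1] / (σ√T) = (-0.0953 + 0.0370) / 0.1900 = -0.3066 → -0.31
d₂ = -0.3066 − 0.1900 = -0.4966 → -0.50
exp(−qT) = exp(−0.034·1) = 0.9666;  exp(−rT) = exp(−0.053·1) = 0.9484
N(−d₂) = N(0.50) = 0.6915;  N(−d₁) = N(0.31) = 0.6217
P = 110·0.9484·0.6915 − 100·0.9666·0.6217 = 72.1400 − 60.0935 = 12.0465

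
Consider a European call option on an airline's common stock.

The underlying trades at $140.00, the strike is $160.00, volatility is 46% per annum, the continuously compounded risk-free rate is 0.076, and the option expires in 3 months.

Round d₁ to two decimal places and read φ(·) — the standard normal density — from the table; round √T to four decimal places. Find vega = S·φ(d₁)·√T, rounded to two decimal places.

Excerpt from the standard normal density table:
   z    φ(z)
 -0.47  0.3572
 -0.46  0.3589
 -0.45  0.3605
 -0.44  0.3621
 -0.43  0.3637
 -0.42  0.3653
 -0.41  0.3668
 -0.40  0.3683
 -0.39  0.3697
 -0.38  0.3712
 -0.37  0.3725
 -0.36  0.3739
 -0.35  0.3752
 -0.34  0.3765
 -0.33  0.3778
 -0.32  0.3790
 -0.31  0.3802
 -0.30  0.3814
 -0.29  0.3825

25.98

σ√T = 0.46·√0.25 = 0.2300
d₁ = [ln(140/160) + (0.076 + ½·0.46²)·0.25] / (σ√T) = (-0.1335 + 0.0455) / 0.2300 = -0.3830 ≈ -0.38
√T = √0.25 = 0.5000
φ(d₁) = φ(-0.38) = 0.3712
vega = S·φ(d₁)·√T = 140·0.3712·0.5000 = 25.9840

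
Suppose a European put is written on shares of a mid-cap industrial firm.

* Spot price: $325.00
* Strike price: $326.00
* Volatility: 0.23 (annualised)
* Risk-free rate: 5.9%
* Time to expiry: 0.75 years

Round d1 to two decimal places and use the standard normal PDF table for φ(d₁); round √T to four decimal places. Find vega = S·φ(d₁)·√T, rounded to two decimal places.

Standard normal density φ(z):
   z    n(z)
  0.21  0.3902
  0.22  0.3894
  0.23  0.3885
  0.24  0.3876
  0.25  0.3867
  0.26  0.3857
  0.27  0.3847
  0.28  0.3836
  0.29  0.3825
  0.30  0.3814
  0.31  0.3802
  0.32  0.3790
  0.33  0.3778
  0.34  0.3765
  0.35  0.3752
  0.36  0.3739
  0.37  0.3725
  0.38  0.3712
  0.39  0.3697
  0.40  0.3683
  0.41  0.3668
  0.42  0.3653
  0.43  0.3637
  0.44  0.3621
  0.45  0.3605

107.01

σ√T = 0.23 × 0.8660 = 0.1992
d₁ = [ln(325/326) + (0.059 + 0.23²/2)·0.75] / 0.1992 = [-0.0031 + 0.0641] / 0.1992 = 0.3063 ⇒ 0.31
√T = √0.75 = 0.8660
φ(d₁) = φ(0.31) = 0.3802
vega = S·φ(d₁)·√T = 325·0.3802·0.8660 = 107.0073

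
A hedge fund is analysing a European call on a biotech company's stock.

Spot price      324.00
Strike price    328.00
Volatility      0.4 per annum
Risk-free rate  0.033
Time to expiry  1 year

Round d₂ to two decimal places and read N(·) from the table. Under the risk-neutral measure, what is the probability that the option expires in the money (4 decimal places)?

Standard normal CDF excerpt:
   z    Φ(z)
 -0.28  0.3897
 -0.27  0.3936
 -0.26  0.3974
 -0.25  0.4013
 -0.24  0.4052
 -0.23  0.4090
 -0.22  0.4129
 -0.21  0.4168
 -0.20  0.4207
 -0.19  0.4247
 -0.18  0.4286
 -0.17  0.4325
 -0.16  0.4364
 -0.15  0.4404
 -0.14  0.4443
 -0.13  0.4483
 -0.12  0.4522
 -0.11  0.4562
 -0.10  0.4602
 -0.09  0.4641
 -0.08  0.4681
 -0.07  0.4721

0.4404

σ√T = 0.4·√1 = 0.4000
d₁ = [ln(324/328) + (0.033 + 0.4²/2)·1] / 0.4000 = [-0.0123 + 0.1130] / 0.4000 = 0.2518 ⇒ 0.25
d₂ = d₁ − σ√T = 0.2518 − 0.4000 = -0.1482 ⇒ -0.15
Risk-neutral Pr[S_T > K] = N(d₂) = N(-0.15) = 0.4404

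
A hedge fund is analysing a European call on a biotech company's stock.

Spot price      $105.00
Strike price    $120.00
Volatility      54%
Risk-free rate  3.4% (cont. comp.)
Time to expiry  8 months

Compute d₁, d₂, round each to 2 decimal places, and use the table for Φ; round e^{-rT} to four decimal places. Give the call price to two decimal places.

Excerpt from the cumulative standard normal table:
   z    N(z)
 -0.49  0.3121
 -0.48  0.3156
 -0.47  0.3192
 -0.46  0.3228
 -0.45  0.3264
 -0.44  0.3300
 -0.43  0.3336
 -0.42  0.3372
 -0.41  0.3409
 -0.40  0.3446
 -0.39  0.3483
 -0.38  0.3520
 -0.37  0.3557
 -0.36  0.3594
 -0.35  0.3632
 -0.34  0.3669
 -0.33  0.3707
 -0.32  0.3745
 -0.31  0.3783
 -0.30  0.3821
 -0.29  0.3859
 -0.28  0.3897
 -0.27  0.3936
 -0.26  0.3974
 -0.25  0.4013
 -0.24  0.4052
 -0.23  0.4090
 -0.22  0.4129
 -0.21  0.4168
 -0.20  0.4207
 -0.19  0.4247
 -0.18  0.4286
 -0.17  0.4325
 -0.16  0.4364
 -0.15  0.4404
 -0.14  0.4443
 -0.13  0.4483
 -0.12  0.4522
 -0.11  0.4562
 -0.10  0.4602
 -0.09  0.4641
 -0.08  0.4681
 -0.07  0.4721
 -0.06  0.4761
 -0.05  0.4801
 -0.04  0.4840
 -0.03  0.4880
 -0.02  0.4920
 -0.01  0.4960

σ√T = 0.54·√0.6667 = 0.4409
d₁ = [ln(105/120) + (0.034 + 0.54²/2)·0.6667] / 0.4409 = [-0.1335 + 0.1199] / 0.4409 = -0.0310 → -0.03
d₂ = d₁ − σ√T = -0.0310 − 0.4409 = -0.4719 → -0.47
e^(−rT) = e^(−0.034·0.6667) = 0.9776
N(d₁) = N(-0.03) = 0.4880;  N(d₂) = N(-0.47) = 0.3192
C = 105·0.4880 − 120·0.9776·0.3192 = 51.2400 − 37.4460 = 13.7940

$13.79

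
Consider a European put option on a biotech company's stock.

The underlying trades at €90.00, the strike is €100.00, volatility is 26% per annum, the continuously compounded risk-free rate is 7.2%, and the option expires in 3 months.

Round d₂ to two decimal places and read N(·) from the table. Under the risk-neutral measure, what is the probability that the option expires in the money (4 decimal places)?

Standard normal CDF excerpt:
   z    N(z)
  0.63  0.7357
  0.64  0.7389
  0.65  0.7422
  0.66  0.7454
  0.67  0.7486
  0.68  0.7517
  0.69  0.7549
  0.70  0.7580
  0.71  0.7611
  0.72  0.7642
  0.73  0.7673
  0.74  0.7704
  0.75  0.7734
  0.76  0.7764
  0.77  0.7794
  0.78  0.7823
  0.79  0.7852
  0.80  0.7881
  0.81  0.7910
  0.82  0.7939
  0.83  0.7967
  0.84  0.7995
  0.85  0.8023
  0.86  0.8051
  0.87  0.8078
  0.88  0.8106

0.7704

σ√T = 0.26·√0.25 = 0.1300
d₁ = [ln(90/100) + (0.072 + 0.26²/2)·0.25] / 0.1300 = [-0.1054 + 0.0265] / 0.1300 = -0.6070 which rounds to -0.61
d₂ = d₁ − σ√T = -0.6070 − 0.1300 = -0.7370 which rounds to -0.74
Pr(exercise) under Q = N(−d₂) = N(0.74) = 0.7704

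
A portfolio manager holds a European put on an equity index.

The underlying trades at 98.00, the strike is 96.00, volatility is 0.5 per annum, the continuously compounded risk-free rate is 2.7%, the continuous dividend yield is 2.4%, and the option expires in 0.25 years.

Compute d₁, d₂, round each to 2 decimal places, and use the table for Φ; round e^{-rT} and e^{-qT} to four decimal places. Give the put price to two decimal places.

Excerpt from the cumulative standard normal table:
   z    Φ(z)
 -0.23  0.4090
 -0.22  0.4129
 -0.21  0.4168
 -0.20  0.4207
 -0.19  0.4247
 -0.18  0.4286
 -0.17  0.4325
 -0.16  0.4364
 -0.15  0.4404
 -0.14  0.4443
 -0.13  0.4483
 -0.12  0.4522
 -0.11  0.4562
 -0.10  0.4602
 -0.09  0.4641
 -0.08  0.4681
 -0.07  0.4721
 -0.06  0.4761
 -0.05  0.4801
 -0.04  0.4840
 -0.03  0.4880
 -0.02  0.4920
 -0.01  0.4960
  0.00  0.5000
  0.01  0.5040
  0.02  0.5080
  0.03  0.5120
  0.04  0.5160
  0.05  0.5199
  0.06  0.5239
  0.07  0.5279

σ√T = 0.5·√0.25 = 0.2500
d₁ = [ln(98/96) + (0.027 − 0.024 + 0.5²/2)·0.25] / 0.2500 = [0.0206 + 0.0320] / 0.2500 = 0.2105 ⇒ 0.21
d₂ = d₁ − σ√T = 0.2105 − 0.2500 = -0.0395 ⇒ -0.04
exp(−qT) = exp(−0.024·0.25) = 0.9940;  exp(−rT) = exp(−0.027·0.25) = 0.9933
P = 96·0.9933·N(0.04) − 98·0.9940·N(-0.21) = 96·0.9933·0.5160 − 98·0.9940·0.4168 = 49.2041 − 40.6013 = 8.6028

8.60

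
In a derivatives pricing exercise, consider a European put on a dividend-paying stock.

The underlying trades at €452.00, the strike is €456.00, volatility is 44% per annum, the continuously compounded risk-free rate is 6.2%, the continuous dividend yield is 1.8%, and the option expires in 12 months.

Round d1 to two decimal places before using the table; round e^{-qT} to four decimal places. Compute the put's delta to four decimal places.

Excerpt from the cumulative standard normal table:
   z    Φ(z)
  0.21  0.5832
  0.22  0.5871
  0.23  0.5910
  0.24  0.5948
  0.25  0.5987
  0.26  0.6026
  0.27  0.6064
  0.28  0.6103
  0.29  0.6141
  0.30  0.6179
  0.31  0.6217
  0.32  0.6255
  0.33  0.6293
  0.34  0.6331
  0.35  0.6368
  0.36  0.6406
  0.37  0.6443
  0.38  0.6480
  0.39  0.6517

σ√T = 0.44 × 1.0000 = 0.4400
d₁ = [ln(452/456) + (0.062 − 0.018 + 0.44²/2)·1] / 0.4400 = [-0.0088 + 0.1408] / 0.4400 = 0.3000 ⇒ 0.30
N(d₁) = N(0.30) = 0.6179
Δ_put = exp(−qT)·(N(d₁) − 1) = 0.9822·(0.6179 − 1) = -0.3753

-0.3753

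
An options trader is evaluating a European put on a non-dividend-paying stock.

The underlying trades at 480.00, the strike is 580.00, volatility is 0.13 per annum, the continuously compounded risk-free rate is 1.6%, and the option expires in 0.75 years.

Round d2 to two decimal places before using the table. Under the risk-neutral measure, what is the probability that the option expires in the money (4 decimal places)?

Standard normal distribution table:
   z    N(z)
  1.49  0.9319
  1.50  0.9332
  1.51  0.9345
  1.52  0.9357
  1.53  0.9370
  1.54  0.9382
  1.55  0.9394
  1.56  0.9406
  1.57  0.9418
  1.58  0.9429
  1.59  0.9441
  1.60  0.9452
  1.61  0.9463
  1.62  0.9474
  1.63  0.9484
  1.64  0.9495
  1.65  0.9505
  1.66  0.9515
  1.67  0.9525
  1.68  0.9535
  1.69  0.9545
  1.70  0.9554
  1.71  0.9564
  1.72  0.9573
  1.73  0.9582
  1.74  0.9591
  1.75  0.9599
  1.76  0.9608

0.9484

σ√T = 0.13·√0.75 = 0.1126
d₁ = [ln(480/580) + (0.016 + 0.13²/2)·0.75] / 0.1126 = [-0.1892 + 0.0183] / 0.1126 = -1.5180 → -1.52
d₂ = d₁ − σ√T = -1.5180 − 0.1126 = -1.6306 → -1.63
Pr(exercise) under Q = N(−d₂) = N(1.63) = 0.9484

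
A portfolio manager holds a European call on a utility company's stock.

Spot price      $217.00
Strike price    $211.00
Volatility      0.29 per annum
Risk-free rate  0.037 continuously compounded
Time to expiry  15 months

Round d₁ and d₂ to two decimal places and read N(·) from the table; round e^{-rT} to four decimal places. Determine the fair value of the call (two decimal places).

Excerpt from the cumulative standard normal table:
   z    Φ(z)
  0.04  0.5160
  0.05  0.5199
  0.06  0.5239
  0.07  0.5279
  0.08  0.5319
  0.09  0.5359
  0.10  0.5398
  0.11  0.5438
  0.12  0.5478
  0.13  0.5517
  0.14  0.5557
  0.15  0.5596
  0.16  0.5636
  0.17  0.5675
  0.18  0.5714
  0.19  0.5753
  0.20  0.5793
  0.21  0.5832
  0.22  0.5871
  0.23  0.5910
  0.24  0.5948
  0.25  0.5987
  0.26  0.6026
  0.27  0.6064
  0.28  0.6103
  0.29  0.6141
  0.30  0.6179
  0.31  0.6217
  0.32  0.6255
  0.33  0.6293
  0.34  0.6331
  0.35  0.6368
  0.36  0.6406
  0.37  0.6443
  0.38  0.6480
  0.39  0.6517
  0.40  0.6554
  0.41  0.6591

σ√T = 0.29 × 1.1180 = 0.3242
d₁ = [ln(217/211) + (0.037 + 0.29²/2)·1.25] / 0.3242 = [0.0280 + 0.0988] / 0.3242 = 0.3912 which rounds to 0.39
d₂ = d₁ − σ√T = 0.3912 − 0.3242 = 0.0670 which rounds to 0.07
exp(−rT) = exp(−0.037·1.25) = 0.9548
N(d₁) = N(0.39) = 0.6517;  N(d₂) = N(0.07) = 0.5279
C = 217·0.6517 − 211·0.9548·0.5279 = 141.4189 − 106.3522 = 35.0667

$35.07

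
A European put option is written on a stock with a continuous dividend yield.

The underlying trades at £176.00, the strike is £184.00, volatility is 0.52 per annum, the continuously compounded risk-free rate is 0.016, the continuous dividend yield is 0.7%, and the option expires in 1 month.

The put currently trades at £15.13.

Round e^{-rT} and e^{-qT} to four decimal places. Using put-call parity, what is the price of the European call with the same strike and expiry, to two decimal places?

£7.26

e^(−qT) = e^(−0.007·0.08333) = 0.9994;  e^(−rT) = e^(−0.016·0.08333) = 0.9987
Put-call parity: C − P = S·e^(−qT) − K·e^(−rT) = 176·0.9994 − 184·0.9987 = 175.8944 − 183.7608 = -7.8664
C = P + (C − P) = 15.13 + (-7.8664) = 7.2636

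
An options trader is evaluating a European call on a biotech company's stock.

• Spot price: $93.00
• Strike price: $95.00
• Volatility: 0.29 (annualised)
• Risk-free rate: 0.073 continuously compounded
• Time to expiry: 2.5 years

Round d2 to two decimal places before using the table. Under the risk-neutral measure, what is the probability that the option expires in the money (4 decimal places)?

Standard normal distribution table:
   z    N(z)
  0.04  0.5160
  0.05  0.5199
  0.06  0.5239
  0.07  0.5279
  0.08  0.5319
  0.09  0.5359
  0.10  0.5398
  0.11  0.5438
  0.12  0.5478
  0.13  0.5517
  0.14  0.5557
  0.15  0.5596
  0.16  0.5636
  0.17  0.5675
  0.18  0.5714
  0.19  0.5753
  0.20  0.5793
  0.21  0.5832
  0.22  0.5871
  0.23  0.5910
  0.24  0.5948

T = 2.5;  σ√T = 0.4585
d₁ = [ln(93/95) + (0.073 + 0.29²/2)·2.5] / 0.4585 = [-0.0213 + 0.2876] / 0.4585 = 0.5809 ⇒ 0.58
d₂ = d₁ − σ√T = 0.5809 − 0.4585 = 0.1223 ⇒ 0.12
Pr(exercise) under Q = N(d₂) = 0.5478

0.5478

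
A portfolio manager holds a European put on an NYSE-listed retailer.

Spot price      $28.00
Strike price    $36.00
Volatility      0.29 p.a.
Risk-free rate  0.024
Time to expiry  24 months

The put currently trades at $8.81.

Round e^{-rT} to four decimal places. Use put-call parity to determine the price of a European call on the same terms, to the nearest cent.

$2.50

e^(−rT) = e^(−0.024·2) = 0.9531
Put-call parity: C − P = S − K·e^(−rT) = 28 − 36·0.9531 = 28 − 34.3116 = -6.3116
C = P + (C − P) = 8.81 + (-6.3116) = 2.4984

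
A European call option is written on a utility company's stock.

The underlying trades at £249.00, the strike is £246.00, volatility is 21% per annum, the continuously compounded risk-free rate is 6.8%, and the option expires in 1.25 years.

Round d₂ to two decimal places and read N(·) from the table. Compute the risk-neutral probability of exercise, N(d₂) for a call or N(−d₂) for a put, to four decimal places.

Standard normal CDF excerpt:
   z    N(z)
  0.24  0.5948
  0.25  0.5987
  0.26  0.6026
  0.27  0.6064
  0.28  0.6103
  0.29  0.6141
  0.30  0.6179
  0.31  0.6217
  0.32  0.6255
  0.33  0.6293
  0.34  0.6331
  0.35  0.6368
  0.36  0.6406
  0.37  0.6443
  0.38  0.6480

0.6179

σ√T = 0.21·√1.25 = 0.2348
d₁ = [ln(249/246) + (0.068 + 0.21²/2)·1.25] / 0.2348 = [0.0121 + 0.1126] / 0.2348 = 0.5311 ≈ 0.53
d₂ = d₁ − σ√T = 0.5311 − 0.2348 = 0.2963 ≈ 0.30
Risk-neutral Pr[S_T > K] = N(d₂) = N(0.30) = 0.6179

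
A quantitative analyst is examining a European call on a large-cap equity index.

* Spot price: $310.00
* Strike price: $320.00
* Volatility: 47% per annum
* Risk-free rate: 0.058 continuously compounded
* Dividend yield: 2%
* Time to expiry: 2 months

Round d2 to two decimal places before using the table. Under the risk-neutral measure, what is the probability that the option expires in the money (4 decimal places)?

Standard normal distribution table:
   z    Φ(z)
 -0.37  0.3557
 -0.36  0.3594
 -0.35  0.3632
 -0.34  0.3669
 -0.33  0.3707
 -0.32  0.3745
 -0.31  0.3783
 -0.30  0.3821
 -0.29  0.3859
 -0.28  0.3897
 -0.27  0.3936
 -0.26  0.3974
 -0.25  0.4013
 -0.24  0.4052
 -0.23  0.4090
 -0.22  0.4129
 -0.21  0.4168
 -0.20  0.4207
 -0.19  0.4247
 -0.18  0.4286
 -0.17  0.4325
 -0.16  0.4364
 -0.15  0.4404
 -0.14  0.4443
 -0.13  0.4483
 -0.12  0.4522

0.4090

σ√T = 0.47·√0.1667 = 0.1919
d₁ = [ln(310/320) + (0.058 − 0.02 + ½·0.47²)·0.1667] / (σ√T) = (-0.0317 + 0.0247) / 0.1919 = -0.0365 ⇒ -0.04
d₂ = -0.0365 − 0.1919 = -0.2284 ⇒ -0.23
Risk-neutral Pr[S_T > K] = N(d₂) = N(-0.23) = 0.4090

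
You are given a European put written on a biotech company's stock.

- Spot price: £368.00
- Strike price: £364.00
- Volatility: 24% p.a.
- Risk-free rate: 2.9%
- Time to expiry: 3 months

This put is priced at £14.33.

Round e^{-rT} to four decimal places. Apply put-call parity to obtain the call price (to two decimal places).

e^(−rT) = e^(−0.029·0.25) = 0.9928
Put-call parity: C − P = S − K·e^(−rT) = 368 − 364·0.9928 = 368 − 361.3792 = 6.6208
C = P + (C − P) = 14.33 + (6.6208) = 20.9508

£20.95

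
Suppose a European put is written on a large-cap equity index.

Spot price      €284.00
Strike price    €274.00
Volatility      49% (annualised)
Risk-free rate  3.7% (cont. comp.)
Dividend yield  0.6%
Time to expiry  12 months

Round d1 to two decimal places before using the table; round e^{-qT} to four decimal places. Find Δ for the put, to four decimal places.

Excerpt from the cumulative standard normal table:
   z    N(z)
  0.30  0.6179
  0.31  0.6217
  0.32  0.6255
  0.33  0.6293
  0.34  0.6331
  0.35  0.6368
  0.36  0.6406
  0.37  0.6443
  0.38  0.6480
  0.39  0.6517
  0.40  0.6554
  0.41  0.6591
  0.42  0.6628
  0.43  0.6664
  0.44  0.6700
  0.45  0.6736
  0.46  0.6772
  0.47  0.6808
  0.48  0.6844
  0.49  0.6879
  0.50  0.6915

-0.3499

T = 1;  σ√T = 0.4900
d₁ = [ln(284/274) + (0.037 − 0.006 + 0.49²/2)·1] / 0.4900 = [0.0358 + 0.1510] / 0.4900 = 0.3814 ⇒ 0.38
N(d₁) = N(0.38) = 0.6480
Δ_put = exp(−qT)·(N(d₁) − 1) = 0.9940·(0.6480 − 1) = -0.3499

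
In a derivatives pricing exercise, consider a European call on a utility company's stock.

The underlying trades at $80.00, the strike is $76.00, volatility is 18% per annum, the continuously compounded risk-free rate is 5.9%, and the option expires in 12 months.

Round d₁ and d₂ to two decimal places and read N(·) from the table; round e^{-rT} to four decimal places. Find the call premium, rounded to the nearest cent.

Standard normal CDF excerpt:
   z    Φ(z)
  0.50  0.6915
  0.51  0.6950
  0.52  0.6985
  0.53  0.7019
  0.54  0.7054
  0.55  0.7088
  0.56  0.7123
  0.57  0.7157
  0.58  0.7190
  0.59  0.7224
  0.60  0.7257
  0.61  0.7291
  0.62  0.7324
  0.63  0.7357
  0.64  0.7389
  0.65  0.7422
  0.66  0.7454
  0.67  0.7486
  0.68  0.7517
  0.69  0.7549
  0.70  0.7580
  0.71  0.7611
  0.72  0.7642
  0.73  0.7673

$10.60

T = 1;  σ√T = 0.1800
d₁ = [ln(80/76) + (0.059 + 0.18²/2)·1] / 0.1800 = [0.0513 + 0.0752] / 0.1800 = 0.7027 ⇒ 0.70
d₂ = d₁ − σ√T = 0.7027 − 0.1800 = 0.5227 ⇒ 0.52
exp(−rT) = exp(−0.059·1) = 0.9427
C = 80·N(0.70) − 76·0.9427·N(0.52) = 80·0.7580 − 76·0.9427·0.6985 = 60.6400 − 50.0442 = 10.5958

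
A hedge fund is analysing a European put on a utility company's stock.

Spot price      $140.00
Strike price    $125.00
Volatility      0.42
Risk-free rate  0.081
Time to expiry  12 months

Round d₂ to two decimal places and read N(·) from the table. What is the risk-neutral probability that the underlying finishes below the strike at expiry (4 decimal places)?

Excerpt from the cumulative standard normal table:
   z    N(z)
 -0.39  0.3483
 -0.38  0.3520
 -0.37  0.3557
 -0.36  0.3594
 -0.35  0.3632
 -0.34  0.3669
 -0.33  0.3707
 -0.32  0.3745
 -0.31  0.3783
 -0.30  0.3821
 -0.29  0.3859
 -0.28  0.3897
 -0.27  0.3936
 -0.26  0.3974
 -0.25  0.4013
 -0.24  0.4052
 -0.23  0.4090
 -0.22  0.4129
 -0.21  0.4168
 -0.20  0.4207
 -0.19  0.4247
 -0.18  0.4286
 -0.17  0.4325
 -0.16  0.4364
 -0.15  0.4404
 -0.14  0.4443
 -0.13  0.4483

0.4013

σ√T = 0.42 × 1.0000 = 0.4200
d₁ = [ln(140/125) + (0.081 + 0.42²/2)·1] / 0.4200 = [0.1133 + 0.1692] / 0.4200 = 0.6727 ⇒ 0.67
d₂ = d₁ − σ√T = 0.6727 − 0.4200 = 0.2527 ⇒ 0.25
Risk-neutral Pr[S_T < K] = N(−d₂) = N(-0.25) = 0.4013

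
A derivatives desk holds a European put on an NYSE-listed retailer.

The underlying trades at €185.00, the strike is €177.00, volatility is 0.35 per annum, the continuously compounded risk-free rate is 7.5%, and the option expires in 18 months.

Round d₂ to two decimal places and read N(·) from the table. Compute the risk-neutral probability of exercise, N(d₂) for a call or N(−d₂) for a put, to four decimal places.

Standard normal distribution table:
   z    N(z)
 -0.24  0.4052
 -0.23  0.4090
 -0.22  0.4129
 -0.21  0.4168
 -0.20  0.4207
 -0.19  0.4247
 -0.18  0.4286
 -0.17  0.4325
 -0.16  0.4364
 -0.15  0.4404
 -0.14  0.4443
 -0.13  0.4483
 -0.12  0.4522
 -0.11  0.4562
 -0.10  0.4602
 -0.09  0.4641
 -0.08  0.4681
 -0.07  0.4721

0.4404

T = 1.5;  σ√T = 0.4287
d₁ = [ln(185/177) + (0.075 + ½·0.35²)·1.5] / (σ√T) = (0.0442 + 0.2044) / 0.4287 = 0.5799 → 0.58
d₂ = 0.5799 − 0.4287 = 0.1512 → 0.15
Risk-neutral Pr[S_T < K] = N(−d₂) = N(-0.15) = 0.4404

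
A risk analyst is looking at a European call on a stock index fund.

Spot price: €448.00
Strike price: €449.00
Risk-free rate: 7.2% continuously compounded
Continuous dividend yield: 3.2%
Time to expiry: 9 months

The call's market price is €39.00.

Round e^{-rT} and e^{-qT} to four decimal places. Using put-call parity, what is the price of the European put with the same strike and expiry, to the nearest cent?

€27.00

exp(−qT) = exp(−0.032·0.75) = 0.9763;  exp(−rT) = exp(−0.072·0.75) = 0.9474
Put-call parity: C − P = S·e^(−qT) − K·e^(−rT) = 448·0.9763 − 449·0.9474 = 437.3824 − 425.3826 = 11.9998
P = C − (C − P) = 39.00 − (11.9998) = 27.0002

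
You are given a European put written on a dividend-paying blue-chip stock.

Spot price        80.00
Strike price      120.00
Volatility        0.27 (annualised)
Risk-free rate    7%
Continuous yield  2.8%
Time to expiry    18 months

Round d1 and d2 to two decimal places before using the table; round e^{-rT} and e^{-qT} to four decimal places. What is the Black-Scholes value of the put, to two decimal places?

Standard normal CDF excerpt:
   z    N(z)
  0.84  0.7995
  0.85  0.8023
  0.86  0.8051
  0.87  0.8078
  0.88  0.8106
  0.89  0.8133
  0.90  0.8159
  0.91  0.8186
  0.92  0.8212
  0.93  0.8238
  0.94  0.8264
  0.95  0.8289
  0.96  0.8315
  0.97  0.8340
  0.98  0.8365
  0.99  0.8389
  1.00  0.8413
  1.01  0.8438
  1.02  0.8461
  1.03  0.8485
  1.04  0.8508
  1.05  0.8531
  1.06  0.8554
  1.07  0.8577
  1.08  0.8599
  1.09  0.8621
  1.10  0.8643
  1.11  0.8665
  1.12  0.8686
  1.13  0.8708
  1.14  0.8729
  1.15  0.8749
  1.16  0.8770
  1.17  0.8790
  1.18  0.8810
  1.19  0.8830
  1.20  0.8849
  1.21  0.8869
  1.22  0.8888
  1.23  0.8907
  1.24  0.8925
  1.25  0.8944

33.63

σ√T = 0.27·√1.5 = 0.3307
d₁ = [ln(80/120) + (0.07 − 0.028 + 0.27²/2)·1.5] / 0.3307 = [-0.4055 + 0.1177] / 0.3307 = -0.8703 → -0.87
d₂ = d₁ − σ√T = -0.8703 − 0.3307 = -1.2010 → -1.20
exp(−qT) = exp(−0.028·1.5) = 0.9589;  exp(−rT) = exp(−0.07·1.5) = 0.9003
N(−d₂) = N(1.20) = 0.8849;  N(−d₁) = N(0.87) = 0.8078
P = 120·0.9003·0.8849 − 80·0.9589·0.8078 = 95.6011 − 61.9680 = 33.6331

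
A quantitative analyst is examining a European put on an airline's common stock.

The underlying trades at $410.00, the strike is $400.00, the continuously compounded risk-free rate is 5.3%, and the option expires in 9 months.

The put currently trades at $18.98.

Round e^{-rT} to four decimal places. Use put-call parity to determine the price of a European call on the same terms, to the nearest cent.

$44.58

exp(−rT) = exp(−0.053·0.75) = 0.9610
Put-call parity: C − P = S − K·e^(−rT) = 410 − 400·0.9610 = 410 − 384.4000 = 25.6000
C = P + (C − P) = 18.98 + (25.6000) = 44.5800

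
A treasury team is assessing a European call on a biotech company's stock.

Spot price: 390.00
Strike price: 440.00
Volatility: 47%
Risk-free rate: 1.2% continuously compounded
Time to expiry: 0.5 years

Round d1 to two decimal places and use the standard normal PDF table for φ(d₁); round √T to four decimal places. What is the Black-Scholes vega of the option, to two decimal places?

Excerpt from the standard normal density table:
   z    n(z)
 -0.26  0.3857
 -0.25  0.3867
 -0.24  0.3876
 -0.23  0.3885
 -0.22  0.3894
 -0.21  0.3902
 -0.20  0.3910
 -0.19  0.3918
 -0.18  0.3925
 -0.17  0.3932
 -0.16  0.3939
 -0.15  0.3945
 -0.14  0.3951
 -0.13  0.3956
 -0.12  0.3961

108.24

T = 0.5;  σ√T = 0.3323
d₁ = [ln(390/440) + (0.012 + 0.47²/2)·0.5] / 0.3323 = [-0.1206 + 0.0612] / 0.3323 = -0.1787 → -0.18
√T = √0.5 = 0.7071
φ(d₁) = φ(-0.18) = 0.3925
vega = S·φ(d₁)·√T = 390·0.3925·0.7071 = 108.2393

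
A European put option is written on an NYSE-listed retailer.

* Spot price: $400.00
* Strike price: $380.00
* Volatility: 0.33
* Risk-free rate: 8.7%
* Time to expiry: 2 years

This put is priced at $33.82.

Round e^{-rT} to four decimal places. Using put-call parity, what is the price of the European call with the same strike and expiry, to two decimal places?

$114.51

e^(−rT) = e^(−0.087·2) = 0.8403
Put-call parity: C − P = S − K·e^(−rT) = 400 − 380·0.8403 = 400 − 319.3140 = 80.6860
C = P + (C − P) = 33.82 + (80.6860) = 114.5060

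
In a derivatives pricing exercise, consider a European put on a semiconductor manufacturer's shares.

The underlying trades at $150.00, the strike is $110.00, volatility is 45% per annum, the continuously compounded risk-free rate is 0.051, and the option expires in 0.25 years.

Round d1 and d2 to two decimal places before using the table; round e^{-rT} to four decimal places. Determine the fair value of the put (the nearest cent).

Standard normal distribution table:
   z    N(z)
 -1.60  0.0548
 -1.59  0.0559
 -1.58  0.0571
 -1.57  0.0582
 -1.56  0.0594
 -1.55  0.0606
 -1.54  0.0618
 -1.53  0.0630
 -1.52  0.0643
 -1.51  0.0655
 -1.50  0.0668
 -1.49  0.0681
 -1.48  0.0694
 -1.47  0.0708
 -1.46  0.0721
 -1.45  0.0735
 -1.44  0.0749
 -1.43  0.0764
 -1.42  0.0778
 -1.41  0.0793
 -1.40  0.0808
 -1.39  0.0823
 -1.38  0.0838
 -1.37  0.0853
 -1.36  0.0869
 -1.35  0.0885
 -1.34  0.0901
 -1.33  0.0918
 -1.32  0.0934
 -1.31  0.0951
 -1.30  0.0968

$1.05

σ√T = 0.45·√0.25 = 0.2250
ln(S/K) + (r + σ²/2)T = ln(150/110) + (0.051 + 0.45²/2)·0.25 = 0.3102 + 0.0381 = 0.3482
d₁ = 0.3482 / 0.2250 = 1.5476 which rounds to 1.55
d₂ = d₁ − σ√T = 1.5476 − 0.2250 = 1.3226 which rounds to 1.32
exp(−rT) = exp(−0.051·0.25) = 0.9873
N(−d₂) = N(-1.32) = 0.0934;  N(−d₁) = N(-1.55) = 0.0606
P = 110·0.9873·0.0934 − 150·0.0606 = 10.1435 − 9.0900 = 1.0535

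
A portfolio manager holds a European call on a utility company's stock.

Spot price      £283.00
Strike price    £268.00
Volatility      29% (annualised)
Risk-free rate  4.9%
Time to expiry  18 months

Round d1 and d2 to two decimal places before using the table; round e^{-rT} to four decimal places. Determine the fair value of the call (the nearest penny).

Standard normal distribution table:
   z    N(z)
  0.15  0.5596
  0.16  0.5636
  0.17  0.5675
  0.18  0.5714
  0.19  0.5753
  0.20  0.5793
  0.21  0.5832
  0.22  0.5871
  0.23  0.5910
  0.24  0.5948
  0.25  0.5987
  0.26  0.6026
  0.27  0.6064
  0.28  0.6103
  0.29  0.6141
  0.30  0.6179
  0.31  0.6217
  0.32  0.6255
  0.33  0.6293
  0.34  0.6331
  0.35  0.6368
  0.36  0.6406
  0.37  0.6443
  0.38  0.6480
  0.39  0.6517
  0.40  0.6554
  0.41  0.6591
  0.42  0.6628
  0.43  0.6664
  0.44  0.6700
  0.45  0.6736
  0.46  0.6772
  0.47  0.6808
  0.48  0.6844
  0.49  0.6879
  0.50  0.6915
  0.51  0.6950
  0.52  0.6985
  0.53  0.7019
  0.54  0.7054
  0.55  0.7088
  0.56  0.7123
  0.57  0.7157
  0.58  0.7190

£57.35

σ√T = 0.29 × 1.2247 = 0.3552
d₁ = [ln(283/268) + (0.049 + ½·0.29²)·1.5] / (σ√T) = (0.0545 + 0.1366) / 0.3552 = 0.5379 ⇒ 0.54
d₂ = 0.5379 − 0.3552 = 0.1827 ⇒ 0.18
e^(−rT) = e^(−0.049·1.5) = 0.9291
C = 283·N(0.54) − 268·0.9291·N(0.18) = 283·0.7054 − 268·0.9291·0.5714 = 199.6282 − 142.2779 = 57.3503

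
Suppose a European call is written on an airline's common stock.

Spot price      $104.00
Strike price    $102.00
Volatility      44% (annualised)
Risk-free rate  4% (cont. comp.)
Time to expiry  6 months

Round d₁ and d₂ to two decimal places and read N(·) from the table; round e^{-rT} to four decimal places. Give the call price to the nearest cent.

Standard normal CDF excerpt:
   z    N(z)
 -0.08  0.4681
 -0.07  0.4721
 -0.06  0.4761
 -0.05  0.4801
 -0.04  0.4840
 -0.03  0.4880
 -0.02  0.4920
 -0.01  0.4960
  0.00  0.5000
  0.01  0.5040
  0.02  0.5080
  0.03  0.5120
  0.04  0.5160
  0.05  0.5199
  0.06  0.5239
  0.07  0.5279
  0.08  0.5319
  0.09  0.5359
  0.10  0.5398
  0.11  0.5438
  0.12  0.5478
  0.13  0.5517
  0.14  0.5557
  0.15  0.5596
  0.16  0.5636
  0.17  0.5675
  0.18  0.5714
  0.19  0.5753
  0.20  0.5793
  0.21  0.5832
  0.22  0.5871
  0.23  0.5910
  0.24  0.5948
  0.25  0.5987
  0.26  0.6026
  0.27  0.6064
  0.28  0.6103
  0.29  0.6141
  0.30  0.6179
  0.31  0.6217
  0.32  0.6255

σ√T = 0.44·√0.5 = 0.3111
ln(S/K) + (r + σ²/2)T = ln(104/102) + (0.04 + 0.44²/2)·0.5 = 0.0194 + 0.0684 = 0.0878
d₁ = 0.0878 / 0.3111 = 0.2823 ≈ 0.28
d₂ = d₁ − σ√T = 0.2823 − 0.3111 = -0.0289 ≈ -0.03
e^(−rT) = e^(−0.04·0.5) = 0.9802
N(d₁) = N(0.28) = 0.6103;  N(d₂) = N(-0.03) = 0.4880
C = 104·0.6103 − 102·0.9802·0.4880 = 63.4712 − 48.7904 = 14.6808

$14.68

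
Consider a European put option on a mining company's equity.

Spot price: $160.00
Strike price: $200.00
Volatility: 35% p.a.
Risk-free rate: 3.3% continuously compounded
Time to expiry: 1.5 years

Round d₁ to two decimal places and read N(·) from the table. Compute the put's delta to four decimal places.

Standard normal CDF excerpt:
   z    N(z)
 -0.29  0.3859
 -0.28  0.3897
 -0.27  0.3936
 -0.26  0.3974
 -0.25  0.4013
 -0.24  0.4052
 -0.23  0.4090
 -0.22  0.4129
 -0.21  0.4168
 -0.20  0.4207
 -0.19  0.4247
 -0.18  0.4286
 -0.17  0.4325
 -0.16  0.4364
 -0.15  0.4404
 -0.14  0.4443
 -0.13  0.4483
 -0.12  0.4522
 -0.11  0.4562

-0.5753

σ√T = 0.35·√1.5 = 0.4287
d₁ = [ln(160/200) + (0.033 + ½·0.35²)·1.5] / (σ√T) = (-0.2231 + 0.1414) / 0.4287 = -0.1908 → -0.19
N(d₁) = N(-0.19) = 0.4247
Δ_put = N(d₁) − 1 = 0.4247 − 1 = -0.5753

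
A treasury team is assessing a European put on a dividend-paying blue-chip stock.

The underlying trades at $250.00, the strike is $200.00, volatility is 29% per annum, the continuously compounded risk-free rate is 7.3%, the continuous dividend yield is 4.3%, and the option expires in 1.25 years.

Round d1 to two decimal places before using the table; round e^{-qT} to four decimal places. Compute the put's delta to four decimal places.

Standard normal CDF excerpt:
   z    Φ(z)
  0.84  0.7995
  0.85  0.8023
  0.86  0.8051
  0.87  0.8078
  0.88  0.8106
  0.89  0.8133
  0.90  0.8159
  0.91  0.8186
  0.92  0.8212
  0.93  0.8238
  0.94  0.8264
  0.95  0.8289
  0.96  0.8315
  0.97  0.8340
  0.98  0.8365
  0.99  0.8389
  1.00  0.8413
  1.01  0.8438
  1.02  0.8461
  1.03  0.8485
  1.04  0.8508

-0.1573

σ√T = 0.29 × 1.1180 = 0.3242
d₁ = [ln(250/200) + (0.073 − 0.043 + ½·0.29²)·1.25] / (σ√T) = (0.2231 + 0.0901) / 0.3242 = 0.9660 ≈ 0.97
N(d₁) = N(0.97) = 0.8340
Δ_put = exp(−qT)·(N(d₁) − 1) = 0.9477·(0.8340 − 1) = -0.1573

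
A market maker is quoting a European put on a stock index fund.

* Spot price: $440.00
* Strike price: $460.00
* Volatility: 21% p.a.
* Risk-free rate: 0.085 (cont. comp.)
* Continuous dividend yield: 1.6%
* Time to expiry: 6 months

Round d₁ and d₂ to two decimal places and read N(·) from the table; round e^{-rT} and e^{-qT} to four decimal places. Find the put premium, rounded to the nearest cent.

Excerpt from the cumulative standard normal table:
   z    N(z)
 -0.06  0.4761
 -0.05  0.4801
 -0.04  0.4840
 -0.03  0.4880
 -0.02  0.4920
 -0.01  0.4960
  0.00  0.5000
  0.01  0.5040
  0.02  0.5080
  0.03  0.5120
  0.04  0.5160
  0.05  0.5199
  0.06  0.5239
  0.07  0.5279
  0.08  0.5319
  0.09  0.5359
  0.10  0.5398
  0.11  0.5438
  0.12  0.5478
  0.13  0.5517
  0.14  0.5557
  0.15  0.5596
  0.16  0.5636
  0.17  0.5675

$28.49

T = 0.5;  σ√T = 0.1485
d₁ = [ln(440/460) + (0.085 − 0.016 + ½·0.21²)·0.5] / (σ√T) = (-0.0445 + 0.0455) / 0.1485 = 0.0072 ⇒ 0.01
d₂ = 0.0072 − 0.1485 = -0.1413 ⇒ -0.14
e^(−qT) = e^(−0.016·0.5) = 0.9920;  e^(−rT) = e^(−0.085·0.5) = 0.9584
P = 460·0.9584·N(0.14) − 440·0.9920·N(-0.01) = 460·0.9584·0.5557 − 440·0.9920·0.4960 = 244.9881 − 216.4941 = 28.4940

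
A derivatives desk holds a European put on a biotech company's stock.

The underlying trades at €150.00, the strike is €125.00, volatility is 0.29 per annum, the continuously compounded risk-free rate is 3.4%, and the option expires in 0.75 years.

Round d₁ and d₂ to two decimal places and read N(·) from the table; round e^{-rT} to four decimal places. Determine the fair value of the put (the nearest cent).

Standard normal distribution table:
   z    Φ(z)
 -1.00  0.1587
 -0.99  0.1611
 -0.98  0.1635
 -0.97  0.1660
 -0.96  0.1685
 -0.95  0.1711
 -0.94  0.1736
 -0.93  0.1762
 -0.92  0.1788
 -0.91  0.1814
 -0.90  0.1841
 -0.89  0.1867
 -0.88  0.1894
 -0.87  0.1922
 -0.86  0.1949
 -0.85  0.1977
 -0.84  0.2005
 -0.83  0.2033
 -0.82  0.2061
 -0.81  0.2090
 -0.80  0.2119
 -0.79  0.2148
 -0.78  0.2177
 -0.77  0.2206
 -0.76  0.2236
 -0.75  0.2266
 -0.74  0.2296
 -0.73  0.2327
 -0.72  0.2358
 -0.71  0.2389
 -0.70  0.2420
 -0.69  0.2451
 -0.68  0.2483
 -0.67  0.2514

€3.82

σ√T = 0.29·√0.75 = 0.2511
d₁ = [ln(150/125) + (0.034 + ½·0.29²)·0.75] / (σ√T) = (0.1823 + 0.0570) / 0.2511 = 0.9531 ≈ 0.95
d₂ = 0.9531 − 0.2511 = 0.7019 ≈ 0.70
e^(−rT) = e^(−0.034·0.75) = 0.9748
P = 125·0.9748·N(-0.70) − 150·N(-0.95) = 125·0.9748·0.2420 − 150·0.1711 = 29.4877 − 25.6650 = 3.8227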